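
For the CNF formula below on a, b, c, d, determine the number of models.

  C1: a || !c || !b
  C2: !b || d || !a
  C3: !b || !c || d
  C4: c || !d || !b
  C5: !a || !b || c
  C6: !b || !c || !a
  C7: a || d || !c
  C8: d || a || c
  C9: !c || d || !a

5

There are 2^4 = 16 truth assignments over (a, b, c, d).
Split on b. With b = true, the clauses containing b are satisfied and !b drops from the rest; 0 of the 2^3 = 8 assignments to the other variables satisfy what remains.
With b = false, by the same count on the reduced clause set, 5 assignments work.
(One model: a=F, b=F, c=F, d=T.)
Total: 0 + 5 = 5.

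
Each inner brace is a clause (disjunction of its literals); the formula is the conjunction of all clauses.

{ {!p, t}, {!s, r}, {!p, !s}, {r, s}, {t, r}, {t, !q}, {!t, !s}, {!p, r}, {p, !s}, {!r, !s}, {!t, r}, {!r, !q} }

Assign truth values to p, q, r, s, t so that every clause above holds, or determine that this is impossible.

Try p = true.
The clause (t) is unit, so t = true.
The clause (!s) is unit, so s = false.
The clause (r) is unit, so r = true.
The clause (!q) is unit, so q = false.
This assignment satisfies each clause.

p=true; q=false; r=true; s=false; t=true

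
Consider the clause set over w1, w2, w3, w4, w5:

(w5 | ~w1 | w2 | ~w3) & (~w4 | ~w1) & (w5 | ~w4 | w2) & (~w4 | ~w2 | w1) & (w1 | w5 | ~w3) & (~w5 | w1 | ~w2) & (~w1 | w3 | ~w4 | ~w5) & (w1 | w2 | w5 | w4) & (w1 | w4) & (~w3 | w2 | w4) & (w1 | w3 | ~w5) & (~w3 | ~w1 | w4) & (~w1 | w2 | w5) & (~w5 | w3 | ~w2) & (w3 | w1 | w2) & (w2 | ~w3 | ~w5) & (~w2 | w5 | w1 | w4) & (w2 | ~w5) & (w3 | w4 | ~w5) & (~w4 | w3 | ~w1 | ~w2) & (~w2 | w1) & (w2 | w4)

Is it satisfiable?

Satisfiable

Case w4 = 0:
Unit clause (w1) forces w1 = 1.
Unit clause (~w3) forces w3 = 0.
Unit clause (~w5) forces w5 = 0.
Unit clause (w2) forces w2 = 1.
This assignment satisfies each clause.
A satisfying assignment: w1 ↦ 1; w2 ↦ 1; w3 ↦ 0; w4 ↦ 0; w5 ↦ 0.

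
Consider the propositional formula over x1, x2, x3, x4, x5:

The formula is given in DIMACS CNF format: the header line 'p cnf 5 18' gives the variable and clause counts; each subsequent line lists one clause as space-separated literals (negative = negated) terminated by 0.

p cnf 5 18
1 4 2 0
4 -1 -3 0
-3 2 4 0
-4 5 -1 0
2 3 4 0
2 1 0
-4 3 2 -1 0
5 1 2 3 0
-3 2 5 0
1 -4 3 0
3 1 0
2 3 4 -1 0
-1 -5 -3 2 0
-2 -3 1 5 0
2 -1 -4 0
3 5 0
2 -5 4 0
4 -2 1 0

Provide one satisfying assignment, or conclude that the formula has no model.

Branch on x2: set x2 = True.
Branch on x3: set x3 = False.
From the singleton clause (x1), x1 = True.
From the singleton clause (x5), x5 = True.
Every clause is now satisfied; x4 is unconstrained.

x1 ↦ True, x2 ↦ True, x3 ↦ False, x4 ↦ False, x5 ↦ True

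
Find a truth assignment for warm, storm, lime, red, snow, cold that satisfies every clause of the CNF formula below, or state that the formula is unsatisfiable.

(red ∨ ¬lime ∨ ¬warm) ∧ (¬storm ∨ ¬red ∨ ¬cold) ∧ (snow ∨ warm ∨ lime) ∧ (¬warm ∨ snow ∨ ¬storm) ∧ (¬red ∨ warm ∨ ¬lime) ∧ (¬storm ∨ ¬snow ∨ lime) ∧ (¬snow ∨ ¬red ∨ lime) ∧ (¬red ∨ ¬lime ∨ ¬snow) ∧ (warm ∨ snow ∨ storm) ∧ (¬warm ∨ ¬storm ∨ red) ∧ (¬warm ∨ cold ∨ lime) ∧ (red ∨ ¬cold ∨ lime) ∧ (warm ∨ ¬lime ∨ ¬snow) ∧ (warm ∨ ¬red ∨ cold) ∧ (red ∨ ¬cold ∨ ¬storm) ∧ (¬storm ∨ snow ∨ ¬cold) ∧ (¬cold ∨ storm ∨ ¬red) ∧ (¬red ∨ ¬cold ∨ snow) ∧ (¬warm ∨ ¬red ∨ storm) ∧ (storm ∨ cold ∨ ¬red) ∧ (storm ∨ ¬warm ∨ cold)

Case red = False:
Case lime = True:
The clause (¬warm) is unit, so warm = False.
The clause (¬snow) is unit, so snow = False.
The clause (storm) is unit, so storm = True.
The clause (¬cold) is unit, so cold = False.
Every clause now holds.

warm=False; storm=True; lime=True; red=False; snow=False; cold=False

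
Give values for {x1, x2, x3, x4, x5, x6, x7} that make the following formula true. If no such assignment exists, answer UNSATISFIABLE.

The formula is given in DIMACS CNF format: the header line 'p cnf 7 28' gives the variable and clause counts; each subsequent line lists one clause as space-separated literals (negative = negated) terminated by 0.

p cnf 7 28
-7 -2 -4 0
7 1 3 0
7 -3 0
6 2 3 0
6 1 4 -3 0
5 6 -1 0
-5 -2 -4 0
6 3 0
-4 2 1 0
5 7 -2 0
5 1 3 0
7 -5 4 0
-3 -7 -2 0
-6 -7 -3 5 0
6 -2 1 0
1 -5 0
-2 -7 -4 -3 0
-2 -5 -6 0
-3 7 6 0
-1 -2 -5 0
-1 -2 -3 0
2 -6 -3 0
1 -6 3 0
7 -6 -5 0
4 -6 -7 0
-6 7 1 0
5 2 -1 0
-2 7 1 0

x1 ↦ True; x2 ↦ False; x3 ↦ True; x4 ↦ True; x5 ↦ True; x6 ↦ False; x7 ↦ True

Suppose x7 = True.
Suppose x2 = False.
Suppose x6 = False.
From the singleton clause (x3), x3 = True.
Suppose x1 = True.
From the singleton clause (x5), x5 = True.
Every clause is now satisfied; x4 is unconstrained.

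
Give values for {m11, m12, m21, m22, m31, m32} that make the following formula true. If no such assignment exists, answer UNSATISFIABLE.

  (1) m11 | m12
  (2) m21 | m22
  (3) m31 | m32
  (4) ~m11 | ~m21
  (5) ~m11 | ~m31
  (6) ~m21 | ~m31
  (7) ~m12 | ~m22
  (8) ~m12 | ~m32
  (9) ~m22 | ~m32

UNSATISFIABLE

Try m11 = 1.
The clause (~m21) is unit, so m21 = 0.
The clause (m22) is unit, so m22 = 1.
The clause (~m31) is unit, so m31 = 0.
The clause (m32) is unit, so m32 = 1.
Now (~m32) is unsatisfied and unit — conflict.
Undo m11 and try m11 = 0.
The clause (m12) is unit, so m12 = 1.
The clause (~m22) is unit, so m22 = 0.
The clause (m21) is unit, so m21 = 1.
The clause (~m31) is unit, so m31 = 0.
The clause (m32) is unit, so m32 = 1.
Now (~m32) is unsatisfied and unit — conflict.
Either choice for m11 ends in contradiction.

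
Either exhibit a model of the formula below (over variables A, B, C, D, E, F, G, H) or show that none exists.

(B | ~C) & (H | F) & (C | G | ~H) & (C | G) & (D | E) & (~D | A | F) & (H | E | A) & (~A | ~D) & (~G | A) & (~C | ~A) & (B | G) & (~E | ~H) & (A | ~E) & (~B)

The clause (~B) is unit, so B = 0.
The clause (~C) is unit, so C = 0.
The clause (G) is unit, so G = 1.
The clause (A) is unit, so A = 1.
The clause (~D) is unit, so D = 0.
The clause (E) is unit, so E = 1.
The clause (~H) is unit, so H = 0.
The clause (F) is unit, so F = 1.
This assignment satisfies each clause.

A=1, B=0, C=0, D=0, E=1, F=1, G=1, H=0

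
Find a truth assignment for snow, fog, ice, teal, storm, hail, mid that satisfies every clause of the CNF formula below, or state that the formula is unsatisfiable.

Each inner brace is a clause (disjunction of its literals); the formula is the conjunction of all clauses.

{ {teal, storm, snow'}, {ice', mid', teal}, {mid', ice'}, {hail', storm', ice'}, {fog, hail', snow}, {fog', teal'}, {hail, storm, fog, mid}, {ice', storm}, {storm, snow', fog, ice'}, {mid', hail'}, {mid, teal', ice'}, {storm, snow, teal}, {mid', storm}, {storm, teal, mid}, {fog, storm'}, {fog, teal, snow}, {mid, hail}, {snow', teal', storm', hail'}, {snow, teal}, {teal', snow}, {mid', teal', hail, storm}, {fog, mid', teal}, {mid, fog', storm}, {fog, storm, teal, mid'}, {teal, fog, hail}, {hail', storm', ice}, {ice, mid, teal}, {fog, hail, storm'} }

snow=1,  fog=0,  ice=0,  teal=1,  storm=0,  hail=1,  mid=0

Suppose mid = 0.
From the singleton clause (hail), hail = 1.
Suppose storm = 0.
From the singleton clause (ice'), ice = 0.
From the singleton clause (teal), teal = 1.
From the singleton clause (fog'), fog = 0.
From the singleton clause (snow), snow = 1.
Every clause now holds.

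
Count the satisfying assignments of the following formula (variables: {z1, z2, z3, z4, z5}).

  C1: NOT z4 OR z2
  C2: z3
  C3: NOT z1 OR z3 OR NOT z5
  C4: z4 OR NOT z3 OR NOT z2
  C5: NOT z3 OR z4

4

There are 2^5 = 32 truth assignments over (z1, z2, z3, z4, z5).
Split on z4. With z4 = true, the clauses containing z4 are satisfied and NOT z4 drops from the rest; 4 of the 2^4 = 16 assignments to the other variables satisfy what remains.
With z4 = false, by the same count on the reduced clause set, 0 assignments work.
(One model: z1=F, z2=T, z3=T, z4=T, z5=F.)
Total: 4 + 0 = 4.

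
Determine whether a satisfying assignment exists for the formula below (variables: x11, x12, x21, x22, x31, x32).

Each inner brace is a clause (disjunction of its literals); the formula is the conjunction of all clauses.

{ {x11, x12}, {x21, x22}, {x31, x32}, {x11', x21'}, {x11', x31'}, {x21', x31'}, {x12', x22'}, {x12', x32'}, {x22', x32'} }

No, unsatisfiable

Try x11 = 1.
Unit clause (x21') forces x21 = 0.
Unit clause (x22) forces x22 = 1.
Unit clause (x31') forces x31 = 0.
Unit clause (x32) forces x32 = 1.
That conflicts with the unit clause (x32').
Backtrack on x11: now try x11 = 0.
Unit clause (x12) forces x12 = 1.
Unit clause (x22') forces x22 = 0.
Unit clause (x21) forces x21 = 1.
Unit clause (x31') forces x31 = 0.
Unit clause (x32) forces x32 = 1.
That conflicts with the unit clause (x32').
Both values of x11 lead to a conflict.
No assignment satisfies every clause.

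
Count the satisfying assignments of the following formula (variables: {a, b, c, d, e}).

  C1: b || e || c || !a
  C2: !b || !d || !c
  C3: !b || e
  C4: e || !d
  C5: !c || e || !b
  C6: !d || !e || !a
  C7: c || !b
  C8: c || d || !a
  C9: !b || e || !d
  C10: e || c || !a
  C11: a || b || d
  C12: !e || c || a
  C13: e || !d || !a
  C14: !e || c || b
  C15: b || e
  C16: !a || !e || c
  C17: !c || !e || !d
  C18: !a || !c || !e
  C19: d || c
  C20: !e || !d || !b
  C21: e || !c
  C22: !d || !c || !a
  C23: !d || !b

1

There are 2^5 = 32 truth assignments over (a, b, c, d, e).
Split on a. With a = true, the clauses containing a are satisfied and !a drops from the rest; 0 of the 2^4 = 16 assignments to the other variables satisfy what remains.
With a = false, by the same count on the reduced clause set, 1 assignment works.
Total: 0 + 1 = 1.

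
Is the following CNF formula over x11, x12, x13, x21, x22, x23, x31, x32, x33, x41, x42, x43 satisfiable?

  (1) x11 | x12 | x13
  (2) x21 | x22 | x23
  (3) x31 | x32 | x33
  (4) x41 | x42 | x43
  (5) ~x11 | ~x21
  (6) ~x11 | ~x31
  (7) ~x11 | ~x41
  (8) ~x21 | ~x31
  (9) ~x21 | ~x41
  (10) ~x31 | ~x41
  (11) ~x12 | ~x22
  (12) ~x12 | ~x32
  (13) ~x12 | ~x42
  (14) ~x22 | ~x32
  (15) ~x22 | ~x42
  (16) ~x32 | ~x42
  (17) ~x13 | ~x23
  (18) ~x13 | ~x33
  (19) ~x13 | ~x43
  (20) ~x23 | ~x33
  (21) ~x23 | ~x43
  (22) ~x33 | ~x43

Suppose x11 = 0.
Suppose x12 = 1.
From the singleton clause (~x22), x22 = 0.
From the singleton clause (~x32), x32 = 0.
From the singleton clause (~x42), x42 = 0.
Suppose x21 = 1.
From the singleton clause (~x31), x31 = 0.
From the singleton clause (x33), x33 = 1.
From the singleton clause (~x41), x41 = 0.
From the singleton clause (x43), x43 = 1.
But (~x43) is also a unit clause — contradiction.
That branch fails; take x21 = 0 instead.
From the singleton clause (x23), x23 = 1.
From the singleton clause (~x13), x13 = 0.
From the singleton clause (~x33), x33 = 0.
From the singleton clause (x31), x31 = 1.
From the singleton clause (~x41), x41 = 0.
From the singleton clause (x43), x43 = 1.
But (~x43) is also a unit clause — contradiction.
Either choice for x21 ends in contradiction.
That branch fails; take x12 = 0 instead.
From the singleton clause (x13), x13 = 1.
From the singleton clause (~x23), x23 = 0.
From the singleton clause (~x33), x33 = 0.
From the singleton clause (~x43), x43 = 0.
Suppose x21 = 1.
From the singleton clause (~x31), x31 = 0.
From the singleton clause (x32), x32 = 1.
From the singleton clause (~x41), x41 = 0.
From the singleton clause (x42), x42 = 1.
But (~x42) is also a unit clause — contradiction.
That branch fails; take x21 = 0 instead.
From the singleton clause (x22), x22 = 1.
From the singleton clause (~x32), x32 = 0.
From the singleton clause (x31), x31 = 1.
From the singleton clause (~x41), x41 = 0.
From the singleton clause (x42), x42 = 1.
But (~x42) is also a unit clause — contradiction.
Either choice for x21 ends in contradiction.
Either choice for x12 ends in contradiction.
That branch fails; take x11 = 1 instead.
From the singleton clause (~x21), x21 = 0.
From the singleton clause (~x31), x31 = 0.
From the singleton clause (~x41), x41 = 0.
Suppose x22 = 1.
From the singleton clause (~x12), x12 = 0.
From the singleton clause (~x32), x32 = 0.
From the singleton clause (x33), x33 = 1.
From the singleton clause (~x42), x42 = 0.
From the singleton clause (x43), x43 = 1.
But (~x43) is also a unit clause — contradiction.
That branch fails; take x22 = 0 instead.
From the singleton clause (x23), x23 = 1.
From the singleton clause (~x13), x13 = 0.
From the singleton clause (~x33), x33 = 0.
From the singleton clause (x32), x32 = 1.
From the singleton clause (~x12), x12 = 0.
From the singleton clause (~x42), x42 = 0.
From the singleton clause (x43), x43 = 1.
But (~x43) is also a unit clause — contradiction.
Either choice for x22 ends in contradiction.
Either choice for x11 ends in contradiction.
No assignment satisfies every clause.

No, unsatisfiable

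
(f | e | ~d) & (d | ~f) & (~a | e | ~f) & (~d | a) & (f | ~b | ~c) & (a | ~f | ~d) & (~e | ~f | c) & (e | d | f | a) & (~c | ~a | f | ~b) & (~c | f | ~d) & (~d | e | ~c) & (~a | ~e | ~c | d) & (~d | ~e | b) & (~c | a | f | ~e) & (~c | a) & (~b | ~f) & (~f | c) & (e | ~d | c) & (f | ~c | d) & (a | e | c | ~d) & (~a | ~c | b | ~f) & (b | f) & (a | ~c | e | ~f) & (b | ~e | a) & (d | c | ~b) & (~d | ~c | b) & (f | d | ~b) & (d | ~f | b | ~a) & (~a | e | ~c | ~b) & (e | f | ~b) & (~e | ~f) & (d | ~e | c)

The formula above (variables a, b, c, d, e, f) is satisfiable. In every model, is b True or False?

True

Suppose b = 0.
The clause (f) is unit, so f = 1.
The clause (d) is unit, so d = 1.
The clause (a) is unit, so a = 1.
The clause (e) is unit, so e = 1.
That conflicts with the unit clause (~e).
So every satisfying assignment has b = True.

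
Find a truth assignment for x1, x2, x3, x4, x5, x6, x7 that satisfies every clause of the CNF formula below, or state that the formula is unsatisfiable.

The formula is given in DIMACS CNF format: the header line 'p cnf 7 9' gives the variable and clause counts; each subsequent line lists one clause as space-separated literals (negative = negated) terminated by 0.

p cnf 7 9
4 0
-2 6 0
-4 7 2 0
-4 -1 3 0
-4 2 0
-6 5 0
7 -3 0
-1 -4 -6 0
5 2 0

From the singleton clause (x4), x4 = True.
From the singleton clause (x2), x2 = True.
From the singleton clause (x6), x6 = True.
From the singleton clause (x5), x5 = True.
From the singleton clause (¬x1), x1 = False.
Branch on x7: set x7 = False.
From the singleton clause (¬x3), x3 = False.
Every clause now holds.

x1 ↦ False,  x2 ↦ True,  x3 ↦ False,  x4 ↦ True,  x5 ↦ True,  x6 ↦ True,  x7 ↦ False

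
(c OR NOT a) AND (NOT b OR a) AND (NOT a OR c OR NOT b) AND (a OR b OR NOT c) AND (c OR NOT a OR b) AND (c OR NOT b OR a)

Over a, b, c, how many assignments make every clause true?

3

There are 2^3 = 8 truth assignments over (a, b, c).
Check each against the 6 clauses (columns in the order a, b, c):
  F F F  ✓ satisfies all
  F F T  ✗ fails (a OR b OR NOT c)
  F T F  ✗ fails (NOT b OR a)
  F T T  ✗ fails (NOT b OR a)
  T F F  ✗ fails (c OR NOT a)
  T F T  ✓ satisfies all
  T T F  ✗ fails (c OR NOT a)
  T T T  ✓ satisfies all
3 of the 8 rows are models.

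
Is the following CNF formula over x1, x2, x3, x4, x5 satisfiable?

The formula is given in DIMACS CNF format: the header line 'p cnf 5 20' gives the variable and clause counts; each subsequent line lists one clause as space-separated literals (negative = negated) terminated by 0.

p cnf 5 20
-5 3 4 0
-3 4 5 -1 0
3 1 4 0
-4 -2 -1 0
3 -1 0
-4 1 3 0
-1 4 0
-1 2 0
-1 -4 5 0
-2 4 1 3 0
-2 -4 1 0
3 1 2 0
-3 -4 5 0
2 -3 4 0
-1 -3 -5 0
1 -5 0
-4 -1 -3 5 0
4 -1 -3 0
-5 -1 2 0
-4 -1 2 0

Branch on x3: set x3 = True.
Branch on x1: set x1 = False.
The clause (¬x5) is unit, so x5 = False.
The clause (¬x4) is unit, so x4 = False.
The clause (x2) is unit, so x2 = True.
All clauses are satisfied.
A satisfying assignment: x1 ↦ False; x2 ↦ True; x3 ↦ True; x4 ↦ False; x5 ↦ False.

Yes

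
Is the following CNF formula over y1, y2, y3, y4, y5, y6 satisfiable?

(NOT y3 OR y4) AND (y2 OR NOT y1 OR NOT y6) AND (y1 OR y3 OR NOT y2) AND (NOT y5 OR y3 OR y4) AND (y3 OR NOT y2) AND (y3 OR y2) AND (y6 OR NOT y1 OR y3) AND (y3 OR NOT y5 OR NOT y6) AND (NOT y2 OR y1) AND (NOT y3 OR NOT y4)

Try y3 = false.
From the singleton clause (NOT y2), y2 = false.
That conflicts with the unit clause (y2).
Undo y3 and try y3 = true.
From the singleton clause (y4), y4 = true.
That conflicts with the unit clause (NOT y4).
Both values of y3 lead to a conflict.
No assignment satisfies every clause.

Unsatisfiable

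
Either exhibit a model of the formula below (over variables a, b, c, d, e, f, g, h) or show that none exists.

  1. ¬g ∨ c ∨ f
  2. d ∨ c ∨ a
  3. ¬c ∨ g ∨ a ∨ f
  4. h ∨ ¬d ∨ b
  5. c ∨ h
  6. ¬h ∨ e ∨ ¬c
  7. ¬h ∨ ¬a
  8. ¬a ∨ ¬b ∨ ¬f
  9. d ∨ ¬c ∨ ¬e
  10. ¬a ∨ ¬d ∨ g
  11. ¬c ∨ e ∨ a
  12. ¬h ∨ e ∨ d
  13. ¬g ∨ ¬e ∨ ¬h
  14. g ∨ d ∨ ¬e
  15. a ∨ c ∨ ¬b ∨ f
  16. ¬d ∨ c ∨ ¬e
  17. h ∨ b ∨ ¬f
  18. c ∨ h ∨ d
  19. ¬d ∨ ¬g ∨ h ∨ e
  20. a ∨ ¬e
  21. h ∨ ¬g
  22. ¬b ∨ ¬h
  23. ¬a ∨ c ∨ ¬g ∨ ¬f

a: False, b: False, c: False, d: True, e: False, f: True, g: False, h: True

Branch on c: set c = False.
Unit clause (h) forces h = True.
Unit clause (¬a) forces a = False.
Unit clause (d) forces d = True.
Unit clause (¬e) forces e = False.
Unit clause (¬b) forces b = False.
Branch on g: set g = False.
All clauses hold; f can take either value.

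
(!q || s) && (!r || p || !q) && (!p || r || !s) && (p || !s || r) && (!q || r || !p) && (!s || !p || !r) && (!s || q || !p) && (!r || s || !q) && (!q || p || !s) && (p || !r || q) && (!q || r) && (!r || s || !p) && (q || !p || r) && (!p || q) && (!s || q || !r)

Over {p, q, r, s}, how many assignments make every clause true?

1

There are 2^4 = 16 truth assignments over (p, q, r, s).
Check each against the 15 clauses (columns in the order p, q, r, s):
  F F F F  ✓ satisfies all
  F F F T  ✗ fails (p || !s || r)
  F F T F  ✗ fails (p || !r || q)
  F F T T  ✗ fails (p || !r || q)
  F T F F  ✗ fails (!q || s)
  F T F T  ✗ fails (p || !s || r)
  F T T F  ✗ fails (!q || s)
  F T T T  ✗ fails (!r || p || !q)
  T F F F  ✗ fails (q || !p || r)
  T F F T  ✗ fails (!p || r || !s)
  T F T F  ✗ fails (!r || s || !p)
  T F T T  ✗ fails (!s || !p || !r)
  T T F F  ✗ fails (!q || s)
  T T F T  ✗ fails (!p || r || !s)
  T T T F  ✗ fails (!q || s)
  T T T T  ✗ fails (!s || !p || !r)
1 of the 16 rows is a model.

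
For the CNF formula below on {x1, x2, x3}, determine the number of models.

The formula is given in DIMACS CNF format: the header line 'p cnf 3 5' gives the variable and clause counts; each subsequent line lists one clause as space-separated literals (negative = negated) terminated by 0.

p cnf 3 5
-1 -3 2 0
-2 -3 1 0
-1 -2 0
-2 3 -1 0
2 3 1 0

3

There are 2^3 = 8 truth assignments over (x1, x2, x3).
Split on x1. With x1 = True, the clauses containing x1 are satisfied and ¬x1 drops from the rest; 1 of the 2^2 = 4 assignments to the other variables satisfy what remains.
With x1 = False, by the same count on the reduced clause set, 2 assignments work.
Total: 1 + 2 = 3.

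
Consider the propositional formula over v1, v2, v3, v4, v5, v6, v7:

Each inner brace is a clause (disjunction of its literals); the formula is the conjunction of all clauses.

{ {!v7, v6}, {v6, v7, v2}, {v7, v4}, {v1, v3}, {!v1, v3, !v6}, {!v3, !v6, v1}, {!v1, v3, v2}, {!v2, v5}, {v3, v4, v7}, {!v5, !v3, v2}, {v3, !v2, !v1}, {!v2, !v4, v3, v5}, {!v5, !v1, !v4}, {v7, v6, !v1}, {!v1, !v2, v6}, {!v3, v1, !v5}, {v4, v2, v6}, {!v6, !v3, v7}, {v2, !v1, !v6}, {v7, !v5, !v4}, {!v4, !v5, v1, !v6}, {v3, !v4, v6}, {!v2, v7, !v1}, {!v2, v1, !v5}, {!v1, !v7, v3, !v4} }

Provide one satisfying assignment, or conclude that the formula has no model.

Case v7 = true:
(v6) alone gives v6 = true.
Case v1 = true:
(v3) alone gives v3 = true.
(v2) alone gives v2 = true.
(v5) alone gives v5 = true.
(!v4) alone gives v4 = false.
Every clause now holds.

v1 ↦ true,  v2 ↦ true,  v3 ↦ true,  v4 ↦ false,  v5 ↦ true,  v6 ↦ true,  v7 ↦ true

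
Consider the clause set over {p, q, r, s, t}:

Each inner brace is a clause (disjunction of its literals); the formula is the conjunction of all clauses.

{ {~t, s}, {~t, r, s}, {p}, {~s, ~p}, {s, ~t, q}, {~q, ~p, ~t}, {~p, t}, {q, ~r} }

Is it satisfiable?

No

From the singleton clause (p), p = 1.
From the singleton clause (~s), s = 0.
From the singleton clause (~t), t = 0.
Now (t) is unsatisfied and unit — conflict.
No assignment satisfies every clause.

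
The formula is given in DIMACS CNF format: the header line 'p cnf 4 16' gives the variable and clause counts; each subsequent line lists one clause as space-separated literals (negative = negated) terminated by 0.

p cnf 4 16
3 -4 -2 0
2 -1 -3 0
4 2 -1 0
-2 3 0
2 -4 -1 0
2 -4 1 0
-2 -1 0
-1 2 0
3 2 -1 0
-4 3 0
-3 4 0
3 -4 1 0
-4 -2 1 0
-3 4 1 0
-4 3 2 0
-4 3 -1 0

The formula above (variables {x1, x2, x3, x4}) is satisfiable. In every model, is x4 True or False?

Suppose x4 = True.
The clause (x3) is unit, so x3 = True.
Try x2 = True.
The clause (¬x1) is unit, so x1 = False.
That conflicts with the unit clause (x1).
So x2 must be the other value — set x2 = False.
The clause (¬x1) is unit, so x1 = False.
That conflicts with the unit clause (x1).
Neither x2 = True nor x2 = False works.
So every satisfying assignment has x4 = False.

False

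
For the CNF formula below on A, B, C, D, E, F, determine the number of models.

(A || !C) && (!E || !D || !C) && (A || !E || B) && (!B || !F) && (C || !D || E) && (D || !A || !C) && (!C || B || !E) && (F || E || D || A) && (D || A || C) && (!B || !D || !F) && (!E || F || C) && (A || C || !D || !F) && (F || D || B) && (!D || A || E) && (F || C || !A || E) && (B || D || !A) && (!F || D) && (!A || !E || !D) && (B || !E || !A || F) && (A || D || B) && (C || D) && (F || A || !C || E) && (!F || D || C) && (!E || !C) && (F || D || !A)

3

There are 2^6 = 64 truth assignments over (A, B, C, D, E, F).
Split on A. With A = true, the clauses containing A are satisfied and !A drops from the rest; 3 of the 2^5 = 32 assignments to the other variables satisfy what remains.
With A = false, by the same count on the reduced clause set, 0 assignments work.
Total: 3 + 0 = 3.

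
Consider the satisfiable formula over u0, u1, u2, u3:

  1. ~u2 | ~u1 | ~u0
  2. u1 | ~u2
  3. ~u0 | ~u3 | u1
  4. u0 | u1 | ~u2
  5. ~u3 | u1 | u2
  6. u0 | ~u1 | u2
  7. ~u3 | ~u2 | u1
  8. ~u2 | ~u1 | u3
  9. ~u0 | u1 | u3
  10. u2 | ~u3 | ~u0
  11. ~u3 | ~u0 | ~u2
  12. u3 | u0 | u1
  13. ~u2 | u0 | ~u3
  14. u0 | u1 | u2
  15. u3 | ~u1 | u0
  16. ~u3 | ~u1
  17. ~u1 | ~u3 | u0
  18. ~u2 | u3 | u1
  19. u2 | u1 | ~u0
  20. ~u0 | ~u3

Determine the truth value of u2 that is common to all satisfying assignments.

False

Suppose u2 = 1.
Unit clause (u1) forces u1 = 1.
Unit clause (~u0) forces u0 = 0.
Unit clause (u3) forces u3 = 1.
Now (~u3) is unsatisfied and unit — conflict.
So every satisfying assignment has u2 = False.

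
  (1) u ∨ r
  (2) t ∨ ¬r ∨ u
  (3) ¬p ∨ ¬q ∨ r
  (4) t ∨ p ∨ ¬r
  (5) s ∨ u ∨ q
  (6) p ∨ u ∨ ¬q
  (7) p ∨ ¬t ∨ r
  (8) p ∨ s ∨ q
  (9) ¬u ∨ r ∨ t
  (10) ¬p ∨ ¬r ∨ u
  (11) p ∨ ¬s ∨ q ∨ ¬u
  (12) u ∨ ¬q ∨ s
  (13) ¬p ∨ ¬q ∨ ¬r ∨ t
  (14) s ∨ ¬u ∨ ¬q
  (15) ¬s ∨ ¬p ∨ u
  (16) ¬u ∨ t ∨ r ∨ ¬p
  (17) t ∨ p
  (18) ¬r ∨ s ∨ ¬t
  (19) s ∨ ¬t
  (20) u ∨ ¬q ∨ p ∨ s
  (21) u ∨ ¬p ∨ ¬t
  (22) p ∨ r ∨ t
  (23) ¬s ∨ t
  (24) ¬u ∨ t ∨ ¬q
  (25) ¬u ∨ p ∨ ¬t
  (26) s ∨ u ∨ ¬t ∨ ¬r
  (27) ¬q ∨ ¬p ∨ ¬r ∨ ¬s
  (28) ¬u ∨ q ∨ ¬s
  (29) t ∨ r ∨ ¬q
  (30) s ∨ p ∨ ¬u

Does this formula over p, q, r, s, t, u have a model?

Yes

Branch on u: set u = False.
The clause (r) is unit, so r = True.
The clause (t) is unit, so t = True.
The clause (¬p) is unit, so p = False.
The clause (¬q) is unit, so q = False.
The clause (s) is unit, so s = True.
All clauses are satisfied.
A satisfying assignment: p ↦ False,  q ↦ False,  r ↦ True,  s ↦ True,  t ↦ True,  u ↦ False.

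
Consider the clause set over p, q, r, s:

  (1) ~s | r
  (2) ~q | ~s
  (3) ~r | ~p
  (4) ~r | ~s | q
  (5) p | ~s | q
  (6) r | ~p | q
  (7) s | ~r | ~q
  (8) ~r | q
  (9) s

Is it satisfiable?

No, unsatisfiable

(s) alone gives s = 1.
(r) alone gives r = 1.
(~q) alone gives q = 0.
But (q) is also a unit clause — contradiction.
No assignment satisfies every clause.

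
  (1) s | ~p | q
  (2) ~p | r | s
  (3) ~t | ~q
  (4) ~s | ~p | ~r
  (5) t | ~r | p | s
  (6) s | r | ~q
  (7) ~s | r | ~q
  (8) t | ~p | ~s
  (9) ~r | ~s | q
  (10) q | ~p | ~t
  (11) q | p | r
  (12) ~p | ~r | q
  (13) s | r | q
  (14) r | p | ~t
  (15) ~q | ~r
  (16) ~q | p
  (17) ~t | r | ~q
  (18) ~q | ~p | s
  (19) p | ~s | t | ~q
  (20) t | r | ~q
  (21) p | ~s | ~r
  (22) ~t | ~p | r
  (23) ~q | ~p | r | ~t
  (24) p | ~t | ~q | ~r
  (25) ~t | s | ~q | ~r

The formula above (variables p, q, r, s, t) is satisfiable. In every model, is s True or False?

Suppose s = 1.
Try t = 0.
From the singleton clause (~p), p = 0.
From the singleton clause (~q), q = 0.
From the singleton clause (~r), r = 0.
But (r) is also a unit clause — contradiction.
That branch fails; take t = 1 instead.
From the singleton clause (~q), q = 0.
From the singleton clause (~r), r = 0.
From the singleton clause (~p), p = 0.
But (p) is also a unit clause — contradiction.
Both values of t lead to a conflict.
So every satisfying assignment has s = False.

False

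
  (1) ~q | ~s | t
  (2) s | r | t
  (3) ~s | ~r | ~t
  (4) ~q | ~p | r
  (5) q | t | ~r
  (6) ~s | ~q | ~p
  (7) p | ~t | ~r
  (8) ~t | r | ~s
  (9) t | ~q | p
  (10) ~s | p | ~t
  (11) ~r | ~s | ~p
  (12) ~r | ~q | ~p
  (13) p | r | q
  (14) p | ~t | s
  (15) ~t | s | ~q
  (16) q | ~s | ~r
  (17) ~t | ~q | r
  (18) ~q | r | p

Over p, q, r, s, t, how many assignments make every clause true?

3

There are 2^5 = 32 truth assignments over (p, q, r, s, t).
Split on q. With q = 1, the clauses containing q are satisfied and ~q drops from the rest; 0 of the 2^4 = 16 assignments to the other variables satisfy what remains.
With q = 0, by the same count on the reduced clause set, 3 assignments work.
(One model: p=T, q=F, r=F, s=F, t=T.)
Total: 0 + 3 = 3.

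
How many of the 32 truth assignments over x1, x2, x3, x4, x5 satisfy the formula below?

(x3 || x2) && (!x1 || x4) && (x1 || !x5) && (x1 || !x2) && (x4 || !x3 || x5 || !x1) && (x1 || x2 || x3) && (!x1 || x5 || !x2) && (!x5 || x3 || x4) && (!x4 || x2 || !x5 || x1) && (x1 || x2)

4

There are 2^5 = 32 truth assignments over (x1, x2, x3, x4, x5).
Split on x3. With x3 = true, the clauses containing x3 are satisfied and !x3 drops from the rest; 3 of the 2^4 = 16 assignments to the other variables satisfy what remains.
With x3 = false, by the same count on the reduced clause set, 1 assignment works.
Total: 3 + 1 = 4.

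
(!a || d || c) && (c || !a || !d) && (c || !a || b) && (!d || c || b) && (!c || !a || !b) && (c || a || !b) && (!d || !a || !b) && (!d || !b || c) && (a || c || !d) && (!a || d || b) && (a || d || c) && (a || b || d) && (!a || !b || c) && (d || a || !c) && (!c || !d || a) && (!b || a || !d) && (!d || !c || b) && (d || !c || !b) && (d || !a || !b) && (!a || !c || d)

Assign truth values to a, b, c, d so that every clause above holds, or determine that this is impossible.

UNSATISFIABLE

Branch on a: set a = false.
Branch on c: set c = true.
(d) alone gives d = true.
That conflicts with the unit clause (!d).
Backtrack on c: now try c = false.
(!b) alone gives b = false.
(!d) alone gives d = false.
That conflicts with the unit clause (d).
Both values of c lead to a conflict.
Backtrack on a: now try a = true.
Branch on d: set d = true.
(c) alone gives c = true.
(!b) alone gives b = false.
That conflicts with the unit clause (b).
Backtrack on d: now try d = false.
(c) alone gives c = true.
That conflicts with the unit clause (!c).
Both values of d lead to a conflict.
Both values of a lead to a conflict.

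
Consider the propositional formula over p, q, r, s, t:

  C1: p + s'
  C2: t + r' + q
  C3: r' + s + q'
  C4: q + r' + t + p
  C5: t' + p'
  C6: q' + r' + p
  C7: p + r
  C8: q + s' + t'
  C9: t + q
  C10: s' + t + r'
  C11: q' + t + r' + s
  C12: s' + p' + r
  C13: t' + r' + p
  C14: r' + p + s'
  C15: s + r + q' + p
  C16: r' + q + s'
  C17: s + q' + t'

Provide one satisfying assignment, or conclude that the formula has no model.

Branch on p: set p = 1.
Unit clause (t') forces t = 0.
Unit clause (q) forces q = 1.
Branch on r: set r = 0.
Unit clause (s') forces s = 0.
Every clause now holds.

p ↦ 1; q ↦ 1; r ↦ 0; s ↦ 0; t ↦ 0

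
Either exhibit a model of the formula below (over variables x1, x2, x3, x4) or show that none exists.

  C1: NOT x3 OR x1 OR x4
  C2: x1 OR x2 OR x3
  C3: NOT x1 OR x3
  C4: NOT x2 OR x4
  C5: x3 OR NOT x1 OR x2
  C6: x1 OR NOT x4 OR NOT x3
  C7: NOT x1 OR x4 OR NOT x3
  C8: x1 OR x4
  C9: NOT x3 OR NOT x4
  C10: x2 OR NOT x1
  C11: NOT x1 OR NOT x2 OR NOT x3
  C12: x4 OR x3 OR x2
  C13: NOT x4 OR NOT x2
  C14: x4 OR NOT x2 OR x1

Try x1 = false.
From the singleton clause (x4), x4 = true.
From the singleton clause (NOT x3), x3 = false.
From the singleton clause (x2), x2 = true.
That conflicts with the unit clause (NOT x2).
So x1 must be the other value — set x1 = true.
From the singleton clause (x3), x3 = true.
From the singleton clause (x4), x4 = true.
That conflicts with the unit clause (NOT x4).
Neither x1 = true nor x1 = false works.

UNSATISFIABLE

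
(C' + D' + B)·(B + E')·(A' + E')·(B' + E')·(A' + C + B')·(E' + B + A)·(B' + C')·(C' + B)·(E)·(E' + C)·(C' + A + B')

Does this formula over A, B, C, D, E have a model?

No

Unit clause (E) forces E = 1.
Unit clause (B) forces B = 1.
Now (B') is unsatisfied and unit — conflict.
No assignment satisfies every clause.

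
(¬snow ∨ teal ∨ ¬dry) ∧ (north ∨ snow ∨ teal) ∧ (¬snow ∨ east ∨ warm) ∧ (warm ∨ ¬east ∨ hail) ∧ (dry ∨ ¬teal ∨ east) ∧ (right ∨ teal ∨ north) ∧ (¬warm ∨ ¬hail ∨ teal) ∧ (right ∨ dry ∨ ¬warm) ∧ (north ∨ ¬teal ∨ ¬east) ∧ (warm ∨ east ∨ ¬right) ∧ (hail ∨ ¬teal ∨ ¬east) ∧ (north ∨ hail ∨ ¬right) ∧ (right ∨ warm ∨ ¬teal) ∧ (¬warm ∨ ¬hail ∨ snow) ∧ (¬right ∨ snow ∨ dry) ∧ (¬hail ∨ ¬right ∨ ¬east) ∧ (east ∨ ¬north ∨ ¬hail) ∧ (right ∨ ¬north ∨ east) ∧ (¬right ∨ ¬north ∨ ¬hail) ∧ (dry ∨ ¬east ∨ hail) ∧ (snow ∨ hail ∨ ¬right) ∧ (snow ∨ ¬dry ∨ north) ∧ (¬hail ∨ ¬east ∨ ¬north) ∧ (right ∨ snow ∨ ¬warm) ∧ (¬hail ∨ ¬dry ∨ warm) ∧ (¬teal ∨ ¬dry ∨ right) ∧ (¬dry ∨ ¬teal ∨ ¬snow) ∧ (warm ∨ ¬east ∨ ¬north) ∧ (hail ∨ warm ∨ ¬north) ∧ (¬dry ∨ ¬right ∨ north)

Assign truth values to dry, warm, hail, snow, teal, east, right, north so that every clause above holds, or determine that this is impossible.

dry: False, warm: True, hail: False, snow: True, teal: False, east: False, right: True, north: True

Suppose snow = True.
Suppose teal = False.
From the singleton clause (¬dry), dry = False.
Suppose east = False.
From the singleton clause (warm), warm = True.
From the singleton clause (¬hail), hail = False.
From the singleton clause (right), right = True.
From the singleton clause (north), north = True.
Every clause now holds.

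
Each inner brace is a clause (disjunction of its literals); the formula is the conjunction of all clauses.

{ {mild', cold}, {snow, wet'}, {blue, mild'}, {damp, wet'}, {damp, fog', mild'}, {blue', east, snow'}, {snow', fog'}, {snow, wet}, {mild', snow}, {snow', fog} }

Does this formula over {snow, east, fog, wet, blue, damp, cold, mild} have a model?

Try mild = 0.
Try snow = 1.
The clause (fog') is unit, so fog = 0.
But (fog) is also a unit clause — contradiction.
That branch fails; take snow = 0 instead.
The clause (wet') is unit, so wet = 0.
But (wet) is also a unit clause — contradiction.
Both values of snow lead to a conflict.
That branch fails; take mild = 1 instead.
The clause (cold) is unit, so cold = 1.
The clause (blue) is unit, so blue = 1.
The clause (snow) is unit, so snow = 1.
The clause (east) is unit, so east = 1.
The clause (fog') is unit, so fog = 0.
But (fog) is also a unit clause — contradiction.
Both values of mild lead to a conflict.
No assignment satisfies every clause.

Unsatisfiable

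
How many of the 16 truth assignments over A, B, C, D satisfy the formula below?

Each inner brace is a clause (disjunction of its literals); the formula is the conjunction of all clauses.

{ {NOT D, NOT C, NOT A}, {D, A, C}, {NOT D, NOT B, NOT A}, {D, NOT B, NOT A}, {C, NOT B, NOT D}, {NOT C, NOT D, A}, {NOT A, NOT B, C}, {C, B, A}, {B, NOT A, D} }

There are 2^4 = 16 truth assignments over (A, B, C, D).
Check each against the 9 clauses (columns in the order A, B, C, D):
  F F F F  ✗ fails (D OR A OR C)
  F F F T  ✗ fails (C OR B OR A)
  F F T F  ✓ satisfies all
  F F T T  ✗ fails (NOT C OR NOT D OR A)
  F T F F  ✗ fails (D OR A OR C)
  F T F T  ✗ fails (C OR NOT B OR NOT D)
  F T T F  ✓ satisfies all
  F T T T  ✗ fails (NOT C OR NOT D OR A)
  T F F F  ✗ fails (B OR NOT A OR D)
  T F F T  ✓ satisfies all
  T F T F  ✗ fails (B OR NOT A OR D)
  T F T T  ✗ fails (NOT D OR NOT C OR NOT A)
  T T F F  ✗ fails (D OR NOT B OR NOT A)
  T T F T  ✗ fails (NOT D OR NOT B OR NOT A)
  T T T F  ✗ fails (D OR NOT B OR NOT A)
  T T T T  ✗ fails (NOT D OR NOT C OR NOT A)
3 of the 16 rows are models.

3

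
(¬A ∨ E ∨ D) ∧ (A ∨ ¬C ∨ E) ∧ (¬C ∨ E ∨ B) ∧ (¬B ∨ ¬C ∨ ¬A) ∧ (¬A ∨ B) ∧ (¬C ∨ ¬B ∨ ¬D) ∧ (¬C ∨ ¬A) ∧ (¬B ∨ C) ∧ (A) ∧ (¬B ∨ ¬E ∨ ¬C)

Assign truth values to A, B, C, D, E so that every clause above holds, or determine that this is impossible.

Unit clause (A) forces A = True.
Unit clause (B) forces B = True.
Unit clause (¬C) forces C = False.
But (C) is also a unit clause — contradiction.

UNSATISFIABLE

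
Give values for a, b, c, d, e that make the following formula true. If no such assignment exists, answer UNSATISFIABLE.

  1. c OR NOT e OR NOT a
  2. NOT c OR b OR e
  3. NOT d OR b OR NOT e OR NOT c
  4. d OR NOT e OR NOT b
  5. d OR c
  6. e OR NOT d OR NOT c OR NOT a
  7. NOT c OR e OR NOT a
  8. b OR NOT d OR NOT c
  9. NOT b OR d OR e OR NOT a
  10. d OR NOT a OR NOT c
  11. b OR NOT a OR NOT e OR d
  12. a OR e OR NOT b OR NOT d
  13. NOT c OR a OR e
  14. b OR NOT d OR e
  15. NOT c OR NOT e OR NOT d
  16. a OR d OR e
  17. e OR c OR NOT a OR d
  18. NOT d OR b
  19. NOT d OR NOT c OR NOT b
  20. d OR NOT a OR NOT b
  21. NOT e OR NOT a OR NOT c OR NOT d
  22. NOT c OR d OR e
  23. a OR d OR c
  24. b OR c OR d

a=false, b=false, c=true, d=false, e=true

Suppose d = false.
From the singleton clause (c), c = true.
From the singleton clause (NOT a), a = false.
From the singleton clause (e), e = true.
From the singleton clause (NOT b), b = false.
This assignment satisfies each clause.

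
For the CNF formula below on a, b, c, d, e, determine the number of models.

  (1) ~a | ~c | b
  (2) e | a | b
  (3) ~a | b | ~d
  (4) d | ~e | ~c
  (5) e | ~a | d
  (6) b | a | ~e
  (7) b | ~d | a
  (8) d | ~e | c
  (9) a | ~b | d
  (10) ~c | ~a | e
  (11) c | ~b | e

There are 2^5 = 32 truth assignments over (a, b, c, d, e).
Split on d. With d = 1, the clauses containing d are satisfied and ~d drops from the rest; 5 of the 2^4 = 16 assignments to the other variables satisfy what remains.
With d = 0, by the same count on the reduced clause set, 0 assignments work.
Total: 5 + 0 = 5.

5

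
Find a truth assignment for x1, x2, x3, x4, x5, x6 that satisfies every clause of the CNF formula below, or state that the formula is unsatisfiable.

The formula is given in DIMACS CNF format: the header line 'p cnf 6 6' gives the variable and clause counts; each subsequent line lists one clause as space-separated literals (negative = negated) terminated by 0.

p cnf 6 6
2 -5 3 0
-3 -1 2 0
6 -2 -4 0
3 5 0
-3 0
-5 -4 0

x1 ↦ False, x2 ↦ True, x3 ↦ False, x4 ↦ False, x5 ↦ True, x6 ↦ True

The clause (¬x3) is unit, so x3 = False.
The clause (x5) is unit, so x5 = True.
The clause (x2) is unit, so x2 = True.
The clause (¬x4) is unit, so x4 = False.
Every clause is now satisfied; x1, x6 are unconstrained.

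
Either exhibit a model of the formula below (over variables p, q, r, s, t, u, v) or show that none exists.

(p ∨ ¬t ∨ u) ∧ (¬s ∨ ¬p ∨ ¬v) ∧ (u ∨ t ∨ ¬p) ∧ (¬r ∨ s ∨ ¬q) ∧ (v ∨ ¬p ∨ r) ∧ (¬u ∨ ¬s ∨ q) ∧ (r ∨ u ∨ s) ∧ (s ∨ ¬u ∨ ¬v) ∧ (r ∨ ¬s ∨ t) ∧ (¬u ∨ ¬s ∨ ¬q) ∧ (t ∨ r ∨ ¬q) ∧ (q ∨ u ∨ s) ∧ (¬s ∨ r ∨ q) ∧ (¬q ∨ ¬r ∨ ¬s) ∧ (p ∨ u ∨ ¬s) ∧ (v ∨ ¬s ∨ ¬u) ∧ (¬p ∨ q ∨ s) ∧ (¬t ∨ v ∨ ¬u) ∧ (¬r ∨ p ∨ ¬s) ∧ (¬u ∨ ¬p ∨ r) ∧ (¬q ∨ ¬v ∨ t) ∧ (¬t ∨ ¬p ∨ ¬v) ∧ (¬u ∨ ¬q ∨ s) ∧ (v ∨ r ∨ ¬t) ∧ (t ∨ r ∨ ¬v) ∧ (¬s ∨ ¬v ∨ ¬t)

Suppose p = False.
Suppose t = False.
Suppose r = True.
(¬s) alone gives s = False.
(¬q) alone gives q = False.
(u) alone gives u = True.
(¬v) alone gives v = False.
All clauses are satisfied.

p: False; q: False; r: True; s: False; t: False; u: True; v: False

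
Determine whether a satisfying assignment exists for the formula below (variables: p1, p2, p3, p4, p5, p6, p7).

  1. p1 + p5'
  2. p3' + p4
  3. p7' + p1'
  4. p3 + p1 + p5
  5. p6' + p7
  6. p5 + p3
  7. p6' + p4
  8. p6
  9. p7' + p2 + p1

Yes, satisfiable

The clause (p6) is unit, so p6 = 1.
The clause (p7) is unit, so p7 = 1.
The clause (p1') is unit, so p1 = 0.
The clause (p5') is unit, so p5 = 0.
The clause (p3) is unit, so p3 = 1.
The clause (p4) is unit, so p4 = 1.
The clause (p2) is unit, so p2 = 1.
This assignment satisfies each clause.
A satisfying assignment: p1: 0, p2: 1, p3: 1, p4: 1, p5: 0, p6: 1, p7: 1.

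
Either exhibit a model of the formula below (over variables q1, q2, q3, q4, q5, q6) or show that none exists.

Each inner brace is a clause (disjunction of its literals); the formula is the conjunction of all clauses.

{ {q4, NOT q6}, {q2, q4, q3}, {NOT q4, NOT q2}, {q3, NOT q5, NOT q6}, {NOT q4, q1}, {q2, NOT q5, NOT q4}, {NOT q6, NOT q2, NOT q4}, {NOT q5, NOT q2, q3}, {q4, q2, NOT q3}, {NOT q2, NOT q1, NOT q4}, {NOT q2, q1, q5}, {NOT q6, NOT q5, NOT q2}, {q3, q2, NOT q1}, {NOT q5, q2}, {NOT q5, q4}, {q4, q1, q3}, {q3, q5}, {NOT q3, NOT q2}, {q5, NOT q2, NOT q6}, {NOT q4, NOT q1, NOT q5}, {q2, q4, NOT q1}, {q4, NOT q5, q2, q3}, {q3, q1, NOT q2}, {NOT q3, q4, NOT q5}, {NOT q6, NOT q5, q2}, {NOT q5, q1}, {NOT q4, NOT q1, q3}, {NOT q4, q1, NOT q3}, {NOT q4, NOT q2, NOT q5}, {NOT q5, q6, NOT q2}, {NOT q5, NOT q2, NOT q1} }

Branch on q4: set q4 = true.
From the singleton clause (NOT q2), q2 = false.
From the singleton clause (q1), q1 = true.
From the singleton clause (NOT q5), q5 = false.
From the singleton clause (q3), q3 = true.
Every clause is now satisfied; q6 is unconstrained.

q1: true,  q2: false,  q3: true,  q4: true,  q5: false,  q6: false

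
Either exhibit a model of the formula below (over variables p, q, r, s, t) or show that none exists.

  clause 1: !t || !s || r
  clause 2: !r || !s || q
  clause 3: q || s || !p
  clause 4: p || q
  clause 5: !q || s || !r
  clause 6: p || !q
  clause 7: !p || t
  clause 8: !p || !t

Case p = true:
(t) alone gives t = true.
That conflicts with the unit clause (!t).
Backtrack on p: now try p = false.
(q) alone gives q = true.
That conflicts with the unit clause (!q).
Neither p = true nor p = false works.

UNSATISFIABLE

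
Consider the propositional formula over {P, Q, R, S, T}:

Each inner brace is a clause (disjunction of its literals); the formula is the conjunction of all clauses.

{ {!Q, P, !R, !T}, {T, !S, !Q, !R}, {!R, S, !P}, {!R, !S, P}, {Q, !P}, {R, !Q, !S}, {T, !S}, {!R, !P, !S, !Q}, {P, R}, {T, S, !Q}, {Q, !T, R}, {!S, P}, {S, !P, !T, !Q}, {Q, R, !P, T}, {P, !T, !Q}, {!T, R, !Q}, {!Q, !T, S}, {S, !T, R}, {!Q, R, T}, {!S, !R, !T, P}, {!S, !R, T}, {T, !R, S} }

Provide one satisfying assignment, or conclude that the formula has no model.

P ↦ false; Q ↦ false; R ↦ true; S ↦ false; T ↦ true

Branch on Q: set Q = false.
Unit clause (!P) forces P = false.
Unit clause (R) forces R = true.
Unit clause (!S) forces S = false.
Unit clause (T) forces T = true.
This assignment satisfies each clause.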